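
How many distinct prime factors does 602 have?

602 = 2 · 301
301 = 7 · 43
602 = 2 · 7 · 43, which has 3 distinct prime factors.

3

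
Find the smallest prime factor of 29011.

67

29011 is odd.
Digit sum 13, not divisible by 3.
Ends in 1: not divisible by 5.
7: 29011 = 7·4144 + 3
11: 29011 = 11·2637 + 4
13: 29011 = 13·2231 + 8
17: 29011 = 17·1706 + 9
19: 29011 = 19·1526 + 17
23: 29011 = 23·1261 + 8
29: 29011 = 29·1000 + 11
31: 29011 = 31·935 + 26
37: 29011 = 37·784 + 3
41: 29011 = 41·707 + 24
43: 29011 = 43·674 + 29
47: 29011 = 47·617 + 12
53: 29011 = 53·547 + 20
59: 29011 = 59·491 + 42
61: 29011 = 61·475 + 36
67: 29011 = 67·433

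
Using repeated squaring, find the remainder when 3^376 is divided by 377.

3^1 ≡ 3 (mod 377)
3^2 ≡ 3^2 = 9 ≡ 9 (mod 377)
3^4 ≡ 9^2 = 81 ≡ 81 (mod 377)
3^8 ≡ 81^2 = 6561 ≡ 152 (mod 377)
3^16 ≡ 152^2 = 23104 ≡ 107 (mod 377)
3^32 ≡ 107^2 = 11449 ≡ 139 (mod 377)
3^64 ≡ 139^2 = 19321 ≡ 94 (mod 377)
3^128 ≡ 94^2 = 8836 ≡ 165 (mod 377)
3^256 ≡ 165^2 = 27225 ≡ 81 (mod 377)
376 = 256 + 64 + 32 + 16 + 8 in binary powers of 2.
So 3^376 ≡ 81 · 94 · 139 · 107 · 152 ≡ 16 (mod 377).
Since 16 ≠ 1, base 3 is a Fermat witness: 377 is composite.

16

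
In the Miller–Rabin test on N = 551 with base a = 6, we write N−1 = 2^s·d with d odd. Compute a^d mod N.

138

551 − 1 = 550 = 2^1 · 275, so d = 275.
6^1 ≡ 6 (mod 551)
6^2 ≡ 6^2 = 36 ≡ 36 (mod 551)
6^4 ≡ 36^2 = 1296 ≡ 194 (mod 551)
6^8 ≡ 194^2 = 37636 ≡ 168 (mod 551)
6^16 ≡ 168^2 = 28224 ≡ 123 (mod 551)
6^32 ≡ 123^2 = 15129 ≡ 252 (mod 551)
6^64 ≡ 252^2 = 63504 ≡ 139 (mod 551)
6^128 ≡ 139^2 = 19321 ≡ 36 (mod 551)
6^256 ≡ 36^2 = 1296 ≡ 194 (mod 551)
275 = 256 + 16 + 2 + 1 in binary powers of 2.
So 6^275 ≡ 194 · 123 · 36 · 6 ≡ 138 (mod 551).
Squaring chain: 138; never reaches −1, so base 6 is a Miller–Rabin witness that 551 is composite.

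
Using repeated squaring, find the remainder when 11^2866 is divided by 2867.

11^1 ≡ 11 (mod 2867)
11^2 ≡ 11^2 = 121 ≡ 121 (mod 2867)
11^4 ≡ 121^2 = 14641 ≡ 306 (mod 2867)
11^8 ≡ 306^2 = 93636 ≡ 1892 (mod 2867)
11^16 ≡ 1892^2 = 3579664 ≡ 1648 (mod 2867)
11^32 ≡ 1648^2 = 2715904 ≡ 855 (mod 2867)
11^64 ≡ 855^2 = 731025 ≡ 2807 (mod 2867)
11^128 ≡ 2807^2 = 7879249 ≡ 733 (mod 2867)
11^256 ≡ 733^2 = 537289 ≡ 1160 (mod 2867)
11^512 ≡ 1160^2 = 1345600 ≡ 977 (mod 2867)
11^1024 ≡ 977^2 = 954529 ≡ 2685 (mod 2867)
11^2048 ≡ 2685^2 = 7209225 ≡ 1587 (mod 2867)
2866 = 2048 + 512 + 256 + 32 + 16 + 2 in binary powers of 2.
So 11^2866 ≡ 1587 · 977 · 1160 · 855 · 1648 · 121 ≡ 914 (mod 2867).
Since 914 ≠ 1, base 11 is a Fermat witness: 2867 is composite.

914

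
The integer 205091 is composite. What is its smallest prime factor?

205091 is odd.
Digit sum 17, not divisible by 3.
Ends in 1: not divisible by 5.
7: 205091 = 7·29298 + 5
11: 205091 = 11·18644 + 7
13: 205091 = 13·15776 + 3
17: 205091 = 17·12064 + 3
19: 205091 = 19·10794 + 5
23: 205091 = 23·8917

23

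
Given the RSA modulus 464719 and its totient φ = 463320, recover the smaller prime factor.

φ(n) = (p−1)(q−1) = n − (p+q) + 1, so p + q = 464719 − 463320 + 1 = 1400.
p and q are the roots of t² − 1400t + 464719 = 0.
Discriminant: 1400² − 4·464719 = 1960000 − 1858876 = 101124; √101124 = 318.
q = (1400 − 318)/2 = 541, p = (1400 + 318)/2 = 859.
Check: 541 · 859 = 464719.

541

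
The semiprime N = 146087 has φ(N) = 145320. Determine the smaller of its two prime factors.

φ(n) = (p−1)(q−1) = n − (p+q) + 1, so p + q = 146087 − 145320 + 1 = 768.
p and q are the roots of t² − 768t + 146087 = 0.
Discriminant: 768² − 4·146087 = 589824 − 584348 = 5476; √5476 = 74.
q = (768 − 74)/2 = 347, p = (768 + 74)/2 = 421.
Check: 347 · 421 = 146087.

347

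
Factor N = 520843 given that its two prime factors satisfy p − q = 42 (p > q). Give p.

Since p = q + 42, we have 520843 = q(q + 42), so q² + 42q − 520843 = 0.
Discriminant: 42² + 4·520843 = 1764 + 2083372 = 2085136; √2085136 = 1444.
q = (−42 + 1444)/2 = 701, and p = q + 42 = 743.
Check: 701 · 743 = 520843.

743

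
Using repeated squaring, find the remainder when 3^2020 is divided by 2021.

3^1 ≡ 3 (mod 2021)
3^2 ≡ 3^2 = 9 ≡ 9 (mod 2021)
3^4 ≡ 9^2 = 81 ≡ 81 (mod 2021)
3^8 ≡ 81^2 = 6561 ≡ 498 (mod 2021)
3^16 ≡ 498^2 = 248004 ≡ 1442 (mod 2021)
3^32 ≡ 1442^2 = 2079364 ≡ 1776 (mod 2021)
3^64 ≡ 1776^2 = 3154176 ≡ 1416 (mod 2021)
3^128 ≡ 1416^2 = 2005056 ≡ 224 (mod 2021)
3^256 ≡ 224^2 = 50176 ≡ 1672 (mod 2021)
3^512 ≡ 1672^2 = 2795584 ≡ 541 (mod 2021)
3^1024 ≡ 541^2 = 292681 ≡ 1657 (mod 2021)
2020 = 1024 + 512 + 256 + 128 + 64 + 32 + 4 in binary powers of 2.
So 3^2020 ≡ 1657 · 541 · 1672 · 224 · 1416 · 1776 · 81 ≡ 253 (mod 2021).
Since 253 ≠ 1, base 3 is a Fermat witness: 2021 is composite.

253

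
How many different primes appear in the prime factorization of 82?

2

82 = 2 · 41
82 = 2 · 41, which has 2 distinct prime factors.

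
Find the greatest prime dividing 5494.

67

5494 = 2 · 2747
2747 = 41 · 67
67 is prime.
So 5494 = 2 · 41 · 67; the largest prime factor is 67.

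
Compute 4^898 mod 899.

4^1 ≡ 4 (mod 899)
4^2 ≡ 4^2 = 16 ≡ 16 (mod 899)
4^4 ≡ 16^2 = 256 ≡ 256 (mod 899)
4^8 ≡ 256^2 = 65536 ≡ 808 (mod 899)
4^16 ≡ 808^2 = 652864 ≡ 190 (mod 899)
4^32 ≡ 190^2 = 36100 ≡ 140 (mod 899)
4^64 ≡ 140^2 = 19600 ≡ 721 (mod 899)
4^128 ≡ 721^2 = 519841 ≡ 219 (mod 899)
4^256 ≡ 219^2 = 47961 ≡ 314 (mod 899)
4^512 ≡ 314^2 = 98596 ≡ 605 (mod 899)
898 = 512 + 256 + 128 + 2 in binary powers of 2.
So 4^898 ≡ 605 · 314 · 219 · 16 ≡ 219 (mod 899).
Since 219 ≠ 1, base 4 is a Fermat witness: 899 is composite.

219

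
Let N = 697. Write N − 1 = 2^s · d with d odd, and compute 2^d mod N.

128

697 − 1 = 696 = 2^3 · 87, so d = 87.
2^1 ≡ 2 (mod 697)
2^2 ≡ 2^2 = 4 ≡ 4 (mod 697)
2^4 ≡ 4^2 = 16 ≡ 16 (mod 697)
2^8 ≡ 16^2 = 256 ≡ 256 (mod 697)
2^16 ≡ 256^2 = 65536 ≡ 18 (mod 697)
2^32 ≡ 18^2 = 324 ≡ 324 (mod 697)
2^64 ≡ 324^2 = 104976 ≡ 426 (mod 697)
87 = 64 + 16 + 4 + 2 + 1 in binary powers of 2.
So 2^87 ≡ 426 · 18 · 16 · 4 · 2 ≡ 128 (mod 697).
Squaring chain: 128 → 353 → 543; never reaches −1, so base 2 is a Miller–Rabin witness that 697 is composite.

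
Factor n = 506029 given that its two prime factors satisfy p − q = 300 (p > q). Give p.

877

Since p = q + 300, we have 506029 = q(q + 300), so q² + 300q − 506029 = 0.
Discriminant: 300² + 4·506029 = 90000 + 2024116 = 2114116; √2114116 = 1454.
q = (−300 + 1454)/2 = 577, and p = q + 300 = 877.
Check: 577 · 877 = 506029.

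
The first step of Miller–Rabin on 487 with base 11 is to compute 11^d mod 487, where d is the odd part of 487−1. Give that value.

486

487 − 1 = 486 = 2^1 · 243, so d = 243.
11^1 ≡ 11 (mod 487)
11^2 ≡ 11^2 = 121 ≡ 121 (mod 487)
11^4 ≡ 121^2 = 14641 ≡ 31 (mod 487)
11^8 ≡ 31^2 = 961 ≡ 474 (mod 487)
11^16 ≡ 474^2 = 224676 ≡ 169 (mod 487)
11^32 ≡ 169^2 = 28561 ≡ 315 (mod 487)
11^64 ≡ 315^2 = 99225 ≡ 364 (mod 487)
11^128 ≡ 364^2 = 132496 ≡ 32 (mod 487)
243 = 128 + 64 + 32 + 16 + 2 + 1 in binary powers of 2.
So 11^243 ≡ 32 · 364 · 315 · 169 · 121 · 11 ≡ 486 (mod 487).
Since 11^d ≡ 486 (mod 487), base 11 does not prove 487 composite.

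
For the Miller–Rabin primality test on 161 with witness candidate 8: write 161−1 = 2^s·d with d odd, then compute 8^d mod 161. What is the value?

85

161 − 1 = 160 = 2^5 · 5, so d = 5.
8^1 ≡ 8 (mod 161)
8^2 ≡ 8^2 = 64 ≡ 64 (mod 161)
8^4 ≡ 64^2 = 4096 ≡ 71 (mod 161)
5 = 4 + 1 in binary powers of 2.
So 8^5 ≡ 71 · 8 ≡ 85 (mod 161).
Squaring chain: 85 → 141 → 78 → 127 → 29; never reaches −1, so base 8 is a Miller–Rabin witness that 161 is composite.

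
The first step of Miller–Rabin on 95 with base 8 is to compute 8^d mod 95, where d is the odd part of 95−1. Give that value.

12

95 − 1 = 94 = 2^1 · 47, so d = 47.
8^1 ≡ 8 (mod 95)
8^2 ≡ 8^2 = 64 ≡ 64 (mod 95)
8^4 ≡ 64^2 = 4096 ≡ 11 (mod 95)
8^8 ≡ 11^2 = 121 ≡ 26 (mod 95)
8^16 ≡ 26^2 = 676 ≡ 11 (mod 95)
8^32 ≡ 11^2 = 121 ≡ 26 (mod 95)
47 = 32 + 8 + 4 + 2 + 1 in binary powers of 2.
So 8^47 ≡ 26 · 26 · 11 · 64 · 8 ≡ 12 (mod 95).
Squaring chain: 12; never reaches −1, so base 8 is a Miller–Rabin witness that 95 is composite.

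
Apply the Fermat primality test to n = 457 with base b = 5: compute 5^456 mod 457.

1

5^1 ≡ 5 (mod 457)
5^2 ≡ 5^2 = 25 ≡ 25 (mod 457)
5^4 ≡ 25^2 = 625 ≡ 168 (mod 457)
5^8 ≡ 168^2 = 28224 ≡ 347 (mod 457)
5^16 ≡ 347^2 = 120409 ≡ 218 (mod 457)
5^32 ≡ 218^2 = 47524 ≡ 453 (mod 457)
5^64 ≡ 453^2 = 205209 ≡ 16 (mod 457)
5^128 ≡ 16^2 = 256 ≡ 256 (mod 457)
5^256 ≡ 256^2 = 65536 ≡ 185 (mod 457)
456 = 256 + 128 + 64 + 8 in binary powers of 2.
So 5^456 ≡ 185 · 256 · 16 · 347 ≡ 1 (mod 457).
Since the result is 1, base 5 gives no evidence that 457 is composite.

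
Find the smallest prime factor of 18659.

47

18659 is odd.
Digit sum 29, not divisible by 3.
Ends in 9: not divisible by 5.
7: 18659 = 7·2665 + 4
11: 18659 = 11·1696 + 3
13: 18659 = 13·1435 + 4
17: 18659 = 17·1097 + 10
19: 18659 = 19·982 + 1
23: 18659 = 23·811 + 6
29: 18659 = 29·643 + 12
31: 18659 = 31·601 + 28
37: 18659 = 37·504 + 11
41: 18659 = 41·455 + 4
43: 18659 = 43·433 + 40
47: 18659 = 47·397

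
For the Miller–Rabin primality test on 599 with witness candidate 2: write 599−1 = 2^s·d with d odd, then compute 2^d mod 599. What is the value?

1

599 − 1 = 598 = 2^1 · 299, so d = 299.
2^1 ≡ 2 (mod 599)
2^2 ≡ 2^2 = 4 ≡ 4 (mod 599)
2^4 ≡ 4^2 = 16 ≡ 16 (mod 599)
2^8 ≡ 16^2 = 256 ≡ 256 (mod 599)
2^16 ≡ 256^2 = 65536 ≡ 245 (mod 599)
2^32 ≡ 245^2 = 60025 ≡ 125 (mod 599)
2^64 ≡ 125^2 = 15625 ≡ 51 (mod 599)
2^128 ≡ 51^2 = 2601 ≡ 205 (mod 599)
2^256 ≡ 205^2 = 42025 ≡ 95 (mod 599)
299 = 256 + 32 + 8 + 2 + 1 in binary powers of 2.
So 2^299 ≡ 95 · 125 · 256 · 4 · 2 ≡ 1 (mod 599).
Since 2^d ≡ 1 (mod 599), base 2 does not prove 599 composite.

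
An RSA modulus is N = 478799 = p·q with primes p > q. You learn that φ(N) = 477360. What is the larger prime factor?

919

φ(n) = (p−1)(q−1) = n − (p+q) + 1, so p + q = 478799 − 477360 + 1 = 1440.
p and q are the roots of t² − 1440t + 478799 = 0.
Discriminant: 1440² − 4·478799 = 2073600 − 1915196 = 158404; √158404 = 398.
q = (1440 − 398)/2 = 521, p = (1440 + 398)/2 = 919.
Check: 521 · 919 = 478799.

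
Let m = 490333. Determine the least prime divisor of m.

19

490333 is odd.
Digit sum 22, not divisible by 3.
Ends in 3: not divisible by 5.
7: 490333 = 7·70047 + 4
11: 490333 = 11·44575 + 8
13: 490333 = 13·37717 + 12
17: 490333 = 17·28843 + 2
19: 490333 = 19·25807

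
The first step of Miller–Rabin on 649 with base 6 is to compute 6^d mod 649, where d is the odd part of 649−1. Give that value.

649 − 1 = 648 = 2^3 · 81, so d = 81.
6^1 ≡ 6 (mod 649)
6^2 ≡ 6^2 = 36 ≡ 36 (mod 649)
6^4 ≡ 36^2 = 1296 ≡ 647 (mod 649)
6^8 ≡ 647^2 = 418609 ≡ 4 (mod 649)
6^16 ≡ 4^2 = 16 ≡ 16 (mod 649)
6^32 ≡ 16^2 = 256 ≡ 256 (mod 649)
6^64 ≡ 256^2 = 65536 ≡ 636 (mod 649)
81 = 64 + 16 + 1 in binary powers of 2.
So 6^81 ≡ 636 · 16 · 6 ≡ 50 (mod 649).
Squaring chain: 50 → 553 → 130; never reaches −1, so base 6 is a Miller–Rabin witness that 649 is composite.

50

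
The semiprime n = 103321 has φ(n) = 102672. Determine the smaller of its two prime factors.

φ(n) = (p−1)(q−1) = n − (p+q) + 1, so p + q = 103321 − 102672 + 1 = 650.
p and q are the roots of t² − 650t + 103321 = 0.
Discriminant: 650² − 4·103321 = 422500 − 413284 = 9216; √9216 = 96.
q = (650 − 96)/2 = 277, p = (650 + 96)/2 = 373.
Check: 277 · 373 = 103321.

277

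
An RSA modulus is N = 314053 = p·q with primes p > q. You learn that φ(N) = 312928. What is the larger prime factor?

617

φ(n) = (p−1)(q−1) = n − (p+q) + 1, so p + q = 314053 − 312928 + 1 = 1126.
p and q are the roots of t² − 1126t + 314053 = 0.
Discriminant: 1126² − 4·314053 = 1267876 − 1256212 = 11664; √11664 = 108.
q = (1126 − 108)/2 = 509, p = (1126 + 108)/2 = 617.
Check: 509 · 617 = 314053.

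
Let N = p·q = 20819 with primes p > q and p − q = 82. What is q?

Since p = q + 82, we have 20819 = q(q + 82), so q² + 82q − 20819 = 0.
Discriminant: 82² + 4·20819 = 6724 + 83276 = 90000; √90000 = 300.
q = (−82 + 300)/2 = 109, and p = q + 82 = 191.
Check: 109 · 191 = 20819.

109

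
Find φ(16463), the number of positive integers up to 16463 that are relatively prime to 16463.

16200

Factor: 16463 = 101 · 163.
φ(16463) = (101−1) · (163−1) = 100 · 162 = 16200.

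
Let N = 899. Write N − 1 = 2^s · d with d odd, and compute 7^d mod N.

877

899 − 1 = 898 = 2^1 · 449, so d = 449.
7^1 ≡ 7 (mod 899)
7^2 ≡ 7^2 = 49 ≡ 49 (mod 899)
7^4 ≡ 49^2 = 2401 ≡ 603 (mod 899)
7^8 ≡ 603^2 = 363609 ≡ 413 (mod 899)
7^16 ≡ 413^2 = 170569 ≡ 658 (mod 899)
7^32 ≡ 658^2 = 432964 ≡ 545 (mod 899)
7^64 ≡ 545^2 = 297025 ≡ 355 (mod 899)
7^128 ≡ 355^2 = 126025 ≡ 165 (mod 899)
7^256 ≡ 165^2 = 27225 ≡ 255 (mod 899)
449 = 256 + 128 + 64 + 1 in binary powers of 2.
So 7^449 ≡ 255 · 165 · 355 · 7 ≡ 877 (mod 899).
Squaring chain: 877; never reaches −1, so base 7 is a Miller–Rabin witness that 899 is composite.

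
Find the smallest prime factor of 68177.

79

68177 is odd.
Digit sum 29, not divisible by 3.
Ends in 7: not divisible by 5.
7: 68177 = 7·9739 + 4
11: 68177 = 11·6197 + 10
13: 68177 = 13·5244 + 5
17: 68177 = 17·4010 + 7
19: 68177 = 19·3588 + 5
23: 68177 = 23·2964 + 5
29: 68177 = 29·2350 + 27
31: 68177 = 31·2199 + 8
37: 68177 = 37·1842 + 23
41: 68177 = 41·1662 + 35
43: 68177 = 43·1585 + 22
47: 68177 = 47·1450 + 27
53: 68177 = 53·1286 + 19
59: 68177 = 59·1155 + 32
61: 68177 = 61·1117 + 40
67: 68177 = 67·1017 + 38
71: 68177 = 71·960 + 17
73: 68177 = 73·933 + 68
79: 68177 = 79·863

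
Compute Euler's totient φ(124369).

Factor: 124369 = 7 · 109 · 163.
φ(124369) = (7−1) · (109−1) · (163−1) = 6 · 108 · 162 = 104976.

104976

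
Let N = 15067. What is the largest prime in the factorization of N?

61

15067 = 13 · 1159
1159 = 19 · 61
61 is prime.
So 15067 = 13 · 19 · 61; the largest prime factor is 61.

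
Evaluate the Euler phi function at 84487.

Factor: 84487 = 13 · 67 · 97.
φ(84487) = (13−1) · (67−1) · (97−1) = 12 · 66 · 96 = 76032.

76032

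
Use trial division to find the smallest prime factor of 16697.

59

16697 is odd.
Digit sum 29, not divisible by 3.
Ends in 7: not divisible by 5.
7: 16697 = 7·2385 + 2
11: 16697 = 11·1517 + 10
13: 16697 = 13·1284 + 5
17: 16697 = 17·982 + 3
19: 16697 = 19·878 + 15
23: 16697 = 23·725 + 22
29: 16697 = 29·575 + 22
31: 16697 = 31·538 + 19
37: 16697 = 37·451 + 10
41: 16697 = 41·407 + 10
43: 16697 = 43·388 + 13
47: 16697 = 47·355 + 12
53: 16697 = 53·315 + 2
59: 16697 = 59·283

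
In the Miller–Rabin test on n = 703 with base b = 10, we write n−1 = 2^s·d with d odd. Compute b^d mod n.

75

703 − 1 = 702 = 2^1 · 351, so d = 351.
10^1 ≡ 10 (mod 703)
10^2 ≡ 10^2 = 100 ≡ 100 (mod 703)
10^4 ≡ 100^2 = 10000 ≡ 158 (mod 703)
10^8 ≡ 158^2 = 24964 ≡ 359 (mod 703)
10^16 ≡ 359^2 = 128881 ≡ 232 (mod 703)
10^32 ≡ 232^2 = 53824 ≡ 396 (mod 703)
10^64 ≡ 396^2 = 156816 ≡ 47 (mod 703)
10^128 ≡ 47^2 = 2209 ≡ 100 (mod 703)
10^256 ≡ 100^2 = 10000 ≡ 158 (mod 703)
351 = 256 + 64 + 16 + 8 + 4 + 2 + 1 in binary powers of 2.
So 10^351 ≡ 158 · 47 · 232 · 359 · 158 · 100 · 10 ≡ 75 (mod 703).
Squaring chain: 75; never reaches −1, so base 10 is a Miller–Rabin witness that 703 is composite.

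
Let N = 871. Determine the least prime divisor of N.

13

871 is odd.
Digit sum 16, not divisible by 3.
Ends in 1: not divisible by 5.
7: 871 = 7·124 + 3
11: 871 = 11·79 + 2
13: 871 = 13·67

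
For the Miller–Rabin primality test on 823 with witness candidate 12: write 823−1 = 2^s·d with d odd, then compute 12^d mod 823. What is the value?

822

823 − 1 = 822 = 2^1 · 411, so d = 411.
12^1 ≡ 12 (mod 823)
12^2 ≡ 12^2 = 144 ≡ 144 (mod 823)
12^4 ≡ 144^2 = 20736 ≡ 161 (mod 823)
12^8 ≡ 161^2 = 25921 ≡ 408 (mod 823)
12^16 ≡ 408^2 = 166464 ≡ 218 (mod 823)
12^32 ≡ 218^2 = 47524 ≡ 613 (mod 823)
12^64 ≡ 613^2 = 375769 ≡ 481 (mod 823)
12^128 ≡ 481^2 = 231361 ≡ 98 (mod 823)
12^256 ≡ 98^2 = 9604 ≡ 551 (mod 823)
411 = 256 + 128 + 16 + 8 + 2 + 1 in binary powers of 2.
So 12^411 ≡ 551 · 98 · 218 · 408 · 144 · 12 ≡ 822 (mod 823).
Since 12^d ≡ 822 (mod 823), base 12 does not prove 823 composite.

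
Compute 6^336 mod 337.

1

6^1 ≡ 6 (mod 337)
6^2 ≡ 6^2 = 36 ≡ 36 (mod 337)
6^4 ≡ 36^2 = 1296 ≡ 285 (mod 337)
6^8 ≡ 285^2 = 81225 ≡ 8 (mod 337)
6^16 ≡ 8^2 = 64 ≡ 64 (mod 337)
6^32 ≡ 64^2 = 4096 ≡ 52 (mod 337)
6^64 ≡ 52^2 = 2704 ≡ 8 (mod 337)
6^128 ≡ 8^2 = 64 ≡ 64 (mod 337)
6^256 ≡ 64^2 = 4096 ≡ 52 (mod 337)
336 = 256 + 64 + 16 in binary powers of 2.
So 6^336 ≡ 52 · 8 · 64 ≡ 1 (mod 337).
Since the result is 1, base 6 gives no evidence that 337 is composite.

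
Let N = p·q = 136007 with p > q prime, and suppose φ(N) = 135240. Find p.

491

φ(n) = (p−1)(q−1) = n − (p+q) + 1, so p + q = 136007 − 135240 + 1 = 768.
p and q are the roots of t² − 768t + 136007 = 0.
Discriminant: 768² − 4·136007 = 589824 − 544028 = 45796; √45796 = 214.
q = (768 − 214)/2 = 277, p = (768 + 214)/2 = 491.
Check: 277 · 491 = 136007.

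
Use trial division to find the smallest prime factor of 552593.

43

552593 is odd.
Digit sum 29, not divisible by 3.
Ends in 3: not divisible by 5.
7: 552593 = 7·78941 + 6
11: 552593 = 11·50235 + 8
13: 552593 = 13·42507 + 2
17: 552593 = 17·32505 + 8
19: 552593 = 19·29083 + 16
23: 552593 = 23·24025 + 18
29: 552593 = 29·19054 + 27
31: 552593 = 31·17825 + 18
37: 552593 = 37·14934 + 35
41: 552593 = 41·13477 + 36
43: 552593 = 43·12851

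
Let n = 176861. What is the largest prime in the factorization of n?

71

176861 = 47 · 3763
3763 = 53 · 71
71 is prime.
So 176861 = 47 · 53 · 71; the largest prime factor is 71.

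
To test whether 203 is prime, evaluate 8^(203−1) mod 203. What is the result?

71

8^1 ≡ 8 (mod 203)
8^2 ≡ 8^2 = 64 ≡ 64 (mod 203)
8^4 ≡ 64^2 = 4096 ≡ 36 (mod 203)
8^8 ≡ 36^2 = 1296 ≡ 78 (mod 203)
8^16 ≡ 78^2 = 6084 ≡ 197 (mod 203)
8^32 ≡ 197^2 = 38809 ≡ 36 (mod 203)
8^64 ≡ 36^2 = 1296 ≡ 78 (mod 203)
8^128 ≡ 78^2 = 6084 ≡ 197 (mod 203)
202 = 128 + 64 + 8 + 2 in binary powers of 2.
So 8^202 ≡ 197 · 78 · 78 · 64 ≡ 71 (mod 203).
Since 71 ≠ 1, base 8 is a Fermat witness: 203 is composite.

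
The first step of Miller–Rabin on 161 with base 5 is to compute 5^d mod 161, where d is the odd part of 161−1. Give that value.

161 − 1 = 160 = 2^5 · 5, so d = 5.
5^1 ≡ 5 (mod 161)
5^2 ≡ 5^2 = 25 ≡ 25 (mod 161)
5^4 ≡ 25^2 = 625 ≡ 142 (mod 161)
5 = 4 + 1 in binary powers of 2.
So 5^5 ≡ 142 · 5 ≡ 66 (mod 161).
Squaring chain: 66 → 9 → 81 → 121 → 151; never reaches −1, so base 5 is a Miller–Rabin witness that 161 is composite.

66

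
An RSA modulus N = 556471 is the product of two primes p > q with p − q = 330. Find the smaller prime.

599

Since p = q + 330, we have 556471 = q(q + 330), so q² + 330q − 556471 = 0.
Discriminant: 330² + 4·556471 = 108900 + 2225884 = 2334784; √2334784 = 1528.
q = (−330 + 1528)/2 = 599, and p = q + 330 = 929.
Check: 599 · 929 = 556471.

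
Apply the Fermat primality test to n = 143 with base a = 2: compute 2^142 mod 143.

114

2^1 ≡ 2 (mod 143)
2^2 ≡ 2^2 = 4 ≡ 4 (mod 143)
2^4 ≡ 4^2 = 16 ≡ 16 (mod 143)
2^8 ≡ 16^2 = 256 ≡ 113 (mod 143)
2^16 ≡ 113^2 = 12769 ≡ 42 (mod 143)
2^32 ≡ 42^2 = 1764 ≡ 48 (mod 143)
2^64 ≡ 48^2 = 2304 ≡ 16 (mod 143)
2^128 ≡ 16^2 = 256 ≡ 113 (mod 143)
142 = 128 + 8 + 4 + 2 in binary powers of 2.
So 2^142 ≡ 113 · 113 · 16 · 4 ≡ 114 (mod 143).
Since 114 ≠ 1, base 2 is a Fermat witness: 143 is composite.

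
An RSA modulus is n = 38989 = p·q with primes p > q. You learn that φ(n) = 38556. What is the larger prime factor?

307

φ(n) = (p−1)(q−1) = n − (p+q) + 1, so p + q = 38989 − 38556 + 1 = 434.
p and q are the roots of t² − 434t + 38989 = 0.
Discriminant: 434² − 4·38989 = 188356 − 155956 = 32400; √32400 = 180.
q = (434 − 180)/2 = 127, p = (434 + 180)/2 = 307.
Check: 127 · 307 = 38989.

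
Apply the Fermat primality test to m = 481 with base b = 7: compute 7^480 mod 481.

417

7^1 ≡ 7 (mod 481)
7^2 ≡ 7^2 = 49 ≡ 49 (mod 481)
7^4 ≡ 49^2 = 2401 ≡ 477 (mod 481)
7^8 ≡ 477^2 = 227529 ≡ 16 (mod 481)
7^16 ≡ 16^2 = 256 ≡ 256 (mod 481)
7^32 ≡ 256^2 = 65536 ≡ 120 (mod 481)
7^64 ≡ 120^2 = 14400 ≡ 451 (mod 481)
7^128 ≡ 451^2 = 203401 ≡ 419 (mod 481)
7^256 ≡ 419^2 = 175561 ≡ 477 (mod 481)
480 = 256 + 128 + 64 + 32 in binary powers of 2.
So 7^480 ≡ 477 · 419 · 451 · 120 ≡ 417 (mod 481).
Since 417 ≠ 1, base 7 is a Fermat witness: 481 is composite.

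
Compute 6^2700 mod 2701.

6^1 ≡ 6 (mod 2701)
6^2 ≡ 6^2 = 36 ≡ 36 (mod 2701)
6^4 ≡ 36^2 = 1296 ≡ 1296 (mod 2701)
6^8 ≡ 1296^2 = 1679616 ≡ 2295 (mod 2701)
6^16 ≡ 2295^2 = 5267025 ≡ 75 (mod 2701)
6^32 ≡ 75^2 = 5625 ≡ 223 (mod 2701)
6^64 ≡ 223^2 = 49729 ≡ 1111 (mod 2701)
6^128 ≡ 1111^2 = 1234321 ≡ 2665 (mod 2701)
6^256 ≡ 2665^2 = 7102225 ≡ 1296 (mod 2701)
6^512 ≡ 1296^2 = 1679616 ≡ 2295 (mod 2701)
6^1024 ≡ 2295^2 = 5267025 ≡ 75 (mod 2701)
6^2048 ≡ 75^2 = 5625 ≡ 223 (mod 2701)
2700 = 2048 + 512 + 128 + 8 + 4 in binary powers of 2.
So 6^2700 ≡ 223 · 2295 · 2665 · 2295 · 1296 ≡ 1 (mod 2701).
Since the result is 1, base 6 gives no evidence that 2701 is composite.

1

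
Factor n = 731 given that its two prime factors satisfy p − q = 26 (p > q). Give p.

43

Since p = q + 26, we have 731 = q(q + 26), so q² + 26q − 731 = 0.
Discriminant: 26² + 4·731 = 676 + 2924 = 3600; √3600 = 60.
q = (−26 + 60)/2 = 17, and p = q + 26 = 43.
Check: 17 · 43 = 731.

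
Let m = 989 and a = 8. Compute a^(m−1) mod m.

8^1 ≡ 8 (mod 989)
8^2 ≡ 8^2 = 64 ≡ 64 (mod 989)
8^4 ≡ 64^2 = 4096 ≡ 140 (mod 989)
8^8 ≡ 140^2 = 19600 ≡ 809 (mod 989)
8^16 ≡ 809^2 = 654481 ≡ 752 (mod 989)
8^32 ≡ 752^2 = 565504 ≡ 785 (mod 989)
8^64 ≡ 785^2 = 616225 ≡ 78 (mod 989)
8^128 ≡ 78^2 = 6084 ≡ 150 (mod 989)
8^256 ≡ 150^2 = 22500 ≡ 742 (mod 989)
8^512 ≡ 742^2 = 550564 ≡ 680 (mod 989)
988 = 512 + 256 + 128 + 64 + 16 + 8 + 4 in binary powers of 2.
So 8^988 ≡ 680 · 742 · 150 · 78 · 752 · 809 · 140 ≡ 78 (mod 989).
Since 78 ≠ 1, base 8 is a Fermat witness: 989 is composite.

78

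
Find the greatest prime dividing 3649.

89

3649 = 41 · 89
89 is prime.
So 3649 = 41 · 89; the largest prime factor is 89.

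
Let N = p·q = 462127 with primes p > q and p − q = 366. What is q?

Since p = q + 366, we have 462127 = q(q + 366), so q² + 366q − 462127 = 0.
Discriminant: 366² + 4·462127 = 133956 + 1848508 = 1982464; √1982464 = 1408.
q = (−366 + 1408)/2 = 521, and p = q + 366 = 887.
Check: 521 · 887 = 462127.

521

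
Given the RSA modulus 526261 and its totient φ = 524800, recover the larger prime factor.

φ(n) = (p−1)(q−1) = n − (p+q) + 1, so p + q = 526261 − 524800 + 1 = 1462.
p and q are the roots of t² − 1462t + 526261 = 0.
Discriminant: 1462² − 4·526261 = 2137444 − 2105044 = 32400; √32400 = 180.
q = (1462 − 180)/2 = 641, p = (1462 + 180)/2 = 821.
Check: 641 · 821 = 526261.

821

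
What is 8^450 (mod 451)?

8^1 ≡ 8 (mod 451)
8^2 ≡ 8^2 = 64 ≡ 64 (mod 451)
8^4 ≡ 64^2 = 4096 ≡ 37 (mod 451)
8^8 ≡ 37^2 = 1369 ≡ 16 (mod 451)
8^16 ≡ 16^2 = 256 ≡ 256 (mod 451)
8^32 ≡ 256^2 = 65536 ≡ 141 (mod 451)
8^64 ≡ 141^2 = 19881 ≡ 37 (mod 451)
8^128 ≡ 37^2 = 1369 ≡ 16 (mod 451)
8^256 ≡ 16^2 = 256 ≡ 256 (mod 451)
450 = 256 + 128 + 64 + 2 in binary powers of 2.
So 8^450 ≡ 256 · 16 · 37 · 64 ≡ 122 (mod 451).
Since 122 ≠ 1, base 8 is a Fermat witness: 451 is composite.

122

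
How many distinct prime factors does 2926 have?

2926 = 2 · 1463
1463 = 7 · 209
209 = 11 · 19
2926 = 2 · 7 · 11 · 19, which has 4 distinct prime factors.

4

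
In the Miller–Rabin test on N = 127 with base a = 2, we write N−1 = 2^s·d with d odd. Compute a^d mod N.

1

127 − 1 = 126 = 2^1 · 63, so d = 63.
2^1 ≡ 2 (mod 127)
2^2 ≡ 2^2 = 4 ≡ 4 (mod 127)
2^4 ≡ 4^2 = 16 ≡ 16 (mod 127)
2^8 ≡ 16^2 = 256 ≡ 2 (mod 127)
2^16 ≡ 2^2 = 4 ≡ 4 (mod 127)
2^32 ≡ 4^2 = 16 ≡ 16 (mod 127)
63 = 32 + 16 + 8 + 4 + 2 + 1 in binary powers of 2.
So 2^63 ≡ 16 · 4 · 2 · 16 · 4 · 2 ≡ 1 (mod 127).
Since 2^d ≡ 1 (mod 127), base 2 does not prove 127 composite.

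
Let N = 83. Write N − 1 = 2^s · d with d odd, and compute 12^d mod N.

83 − 1 = 82 = 2^1 · 41, so d = 41.
12^1 ≡ 12 (mod 83)
12^2 ≡ 12^2 = 144 ≡ 61 (mod 83)
12^4 ≡ 61^2 = 3721 ≡ 69 (mod 83)
12^8 ≡ 69^2 = 4761 ≡ 30 (mod 83)
12^16 ≡ 30^2 = 900 ≡ 70 (mod 83)
12^32 ≡ 70^2 = 4900 ≡ 3 (mod 83)
41 = 32 + 8 + 1 in binary powers of 2.
So 12^41 ≡ 3 · 30 · 12 ≡ 1 (mod 83).
Since 12^d ≡ 1 (mod 83), base 12 does not prove 83 composite.

1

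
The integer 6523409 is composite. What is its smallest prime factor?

71

6523409 is odd.
Digit sum 29, not divisible by 3.
Ends in 9: not divisible by 5.
7: 6523409 = 7·931915 + 4
11: 6523409 = 11·593037 + 2
13: 6523409 = 13·501800 + 9
17: 6523409 = 17·383729 + 16
19: 6523409 = 19·343337 + 6
23: 6523409 = 23·283626 + 11
29: 6523409 = 29·224945 + 4
31: 6523409 = 31·210432 + 17
37: 6523409 = 37·176308 + 13
41: 6523409 = 41·159107 + 22
43: 6523409 = 43·151707 + 8
47: 6523409 = 47·138795 + 44
53: 6523409 = 53·123083 + 10
59: 6523409 = 59·110566 + 15
61: 6523409 = 61·106941 + 8
67: 6523409 = 67·97364 + 21
71: 6523409 = 71·91879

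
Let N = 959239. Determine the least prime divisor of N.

959239 is odd.
Digit sum 37, not divisible by 3.
Ends in 9: not divisible by 5.
7: 959239 = 7·137034 + 1
11: 959239 = 11·87203 + 6
13: 959239 = 13·73787 + 8
17: 959239 = 17·56425 + 14
19: 959239 = 19·50486 + 5
23: 959239 = 23·41706 + 1
29: 959239 = 29·33077 + 6
31: 959239 = 31·30943 + 6
37: 959239 = 37·25925 + 14
41: 959239 = 41·23396 + 3
43: 959239 = 43·22307 + 38
47: 959239 = 47·20409 + 16
53: 959239 = 53·18098 + 45
59: 959239 = 59·16258 + 17
61: 959239 = 61·15725 + 14
67: 959239 = 67·14317

67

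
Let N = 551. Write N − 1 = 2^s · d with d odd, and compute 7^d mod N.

49

551 − 1 = 550 = 2^1 · 275, so d = 275.
7^1 ≡ 7 (mod 551)
7^2 ≡ 7^2 = 49 ≡ 49 (mod 551)
7^4 ≡ 49^2 = 2401 ≡ 197 (mod 551)
7^8 ≡ 197^2 = 38809 ≡ 239 (mod 551)
7^16 ≡ 239^2 = 57121 ≡ 368 (mod 551)
7^32 ≡ 368^2 = 135424 ≡ 429 (mod 551)
7^64 ≡ 429^2 = 184041 ≡ 7 (mod 551)
7^128 ≡ 7^2 = 49 ≡ 49 (mod 551)
7^256 ≡ 49^2 = 2401 ≡ 197 (mod 551)
275 = 256 + 16 + 2 + 1 in binary powers of 2.
So 7^275 ≡ 197 · 368 · 49 · 7 ≡ 49 (mod 551).
Squaring chain: 49; never reaches −1, so base 7 is a Miller–Rabin witness that 551 is composite.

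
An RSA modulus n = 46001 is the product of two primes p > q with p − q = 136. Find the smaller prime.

Since p = q + 136, we have 46001 = q(q + 136), so q² + 136q − 46001 = 0.
Discriminant: 136² + 4·46001 = 18496 + 184004 = 202500; √202500 = 450.
q = (−136 + 450)/2 = 157, and p = q + 136 = 293.
Check: 157 · 293 = 46001.

157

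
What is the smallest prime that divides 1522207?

41

1522207 is odd.
Digit sum 19, not divisible by 3.
Ends in 7: not divisible by 5.
7: 1522207 = 7·217458 + 1
11: 1522207 = 11·138382 + 5
13: 1522207 = 13·117092 + 11
17: 1522207 = 17·89541 + 10
19: 1522207 = 19·80116 + 3
23: 1522207 = 23·66182 + 21
29: 1522207 = 29·52489 + 26
31: 1522207 = 31·49103 + 14
37: 1522207 = 37·41140 + 27
41: 1522207 = 41·37127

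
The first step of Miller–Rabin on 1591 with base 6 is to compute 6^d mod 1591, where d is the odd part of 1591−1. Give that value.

1591 − 1 = 1590 = 2^1 · 795, so d = 795.
6^1 ≡ 6 (mod 1591)
6^2 ≡ 6^2 = 36 ≡ 36 (mod 1591)
6^4 ≡ 36^2 = 1296 ≡ 1296 (mod 1591)
6^8 ≡ 1296^2 = 1679616 ≡ 1111 (mod 1591)
6^16 ≡ 1111^2 = 1234321 ≡ 1296 (mod 1591)
6^32 ≡ 1296^2 = 1679616 ≡ 1111 (mod 1591)
6^64 ≡ 1111^2 = 1234321 ≡ 1296 (mod 1591)
6^128 ≡ 1296^2 = 1679616 ≡ 1111 (mod 1591)
6^256 ≡ 1111^2 = 1234321 ≡ 1296 (mod 1591)
6^512 ≡ 1296^2 = 1679616 ≡ 1111 (mod 1591)
795 = 512 + 256 + 16 + 8 + 2 + 1 in binary powers of 2.
So 6^795 ≡ 1111 · 1296 · 1296 · 1111 · 36 · 6 ≡ 216 (mod 1591).
Squaring chain: 216; never reaches −1, so base 6 is a Miller–Rabin witness that 1591 is composite.

216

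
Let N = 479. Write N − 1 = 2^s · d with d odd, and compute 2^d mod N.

479 − 1 = 478 = 2^1 · 239, so d = 239.
2^1 ≡ 2 (mod 479)
2^2 ≡ 2^2 = 4 ≡ 4 (mod 479)
2^4 ≡ 4^2 = 16 ≡ 16 (mod 479)
2^8 ≡ 16^2 = 256 ≡ 256 (mod 479)
2^16 ≡ 256^2 = 65536 ≡ 392 (mod 479)
2^32 ≡ 392^2 = 153664 ≡ 384 (mod 479)
2^64 ≡ 384^2 = 147456 ≡ 403 (mod 479)
2^128 ≡ 403^2 = 162409 ≡ 28 (mod 479)
239 = 128 + 64 + 32 + 8 + 4 + 2 + 1 in binary powers of 2.
So 2^239 ≡ 28 · 403 · 384 · 256 · 16 · 4 · 2 ≡ 1 (mod 479).
Since 2^d ≡ 1 (mod 479), base 2 does not prove 479 composite.

1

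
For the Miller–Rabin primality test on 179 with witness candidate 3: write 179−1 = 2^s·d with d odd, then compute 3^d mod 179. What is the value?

179 − 1 = 178 = 2^1 · 89, so d = 89.
3^1 ≡ 3 (mod 179)
3^2 ≡ 3^2 = 9 ≡ 9 (mod 179)
3^4 ≡ 9^2 = 81 ≡ 81 (mod 179)
3^8 ≡ 81^2 = 6561 ≡ 117 (mod 179)
3^16 ≡ 117^2 = 13689 ≡ 85 (mod 179)
3^32 ≡ 85^2 = 7225 ≡ 65 (mod 179)
3^64 ≡ 65^2 = 4225 ≡ 108 (mod 179)
89 = 64 + 16 + 8 + 1 in binary powers of 2.
So 3^89 ≡ 108 · 85 · 117 · 3 ≡ 1 (mod 179).
Since 3^d ≡ 1 (mod 179), base 3 does not prove 179 composite.

1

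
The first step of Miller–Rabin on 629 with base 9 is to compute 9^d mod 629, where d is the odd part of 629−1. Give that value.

629 − 1 = 628 = 2^2 · 157, so d = 157.
9^1 ≡ 9 (mod 629)
9^2 ≡ 9^2 = 81 ≡ 81 (mod 629)
9^4 ≡ 81^2 = 6561 ≡ 271 (mod 629)
9^8 ≡ 271^2 = 73441 ≡ 477 (mod 629)
9^16 ≡ 477^2 = 227529 ≡ 460 (mod 629)
9^32 ≡ 460^2 = 211600 ≡ 256 (mod 629)
9^64 ≡ 256^2 = 65536 ≡ 120 (mod 629)
9^128 ≡ 120^2 = 14400 ≡ 562 (mod 629)
157 = 128 + 16 + 8 + 4 + 1 in binary powers of 2.
So 9^157 ≡ 562 · 460 · 477 · 271 · 9 ≡ 382 (mod 629).
Squaring chain: 382 → 625; never reaches −1, so base 9 is a Miller–Rabin witness that 629 is composite.

382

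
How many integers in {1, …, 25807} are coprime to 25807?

Factor: 25807 = 131 · 197.
φ(25807) = (131−1) · (197−1) = 130 · 196 = 25480.

25480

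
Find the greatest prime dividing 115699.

59

115699 = 37 · 3127
3127 = 53 · 59
59 is prime.
So 115699 = 37 · 53 · 59; the largest prime factor is 59.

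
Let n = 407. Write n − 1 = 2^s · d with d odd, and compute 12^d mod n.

407 − 1 = 406 = 2^1 · 203, so d = 203.
12^1 ≡ 12 (mod 407)
12^2 ≡ 12^2 = 144 ≡ 144 (mod 407)
12^4 ≡ 144^2 = 20736 ≡ 386 (mod 407)
12^8 ≡ 386^2 = 148996 ≡ 34 (mod 407)
12^16 ≡ 34^2 = 1156 ≡ 342 (mod 407)
12^32 ≡ 342^2 = 116964 ≡ 155 (mod 407)
12^64 ≡ 155^2 = 24025 ≡ 12 (mod 407)
12^128 ≡ 12^2 = 144 ≡ 144 (mod 407)
203 = 128 + 64 + 8 + 2 + 1 in binary powers of 2.
So 12^203 ≡ 144 · 12 · 34 · 144 · 12 ≡ 155 (mod 407).
Squaring chain: 155; never reaches −1, so base 12 is a Miller–Rabin witness that 407 is composite.

155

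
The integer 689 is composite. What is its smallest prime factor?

13

689 is odd.
Digit sum 23, not divisible by 3.
Ends in 9: not divisible by 5.
7: 689 = 7·98 + 3
11: 689 = 11·62 + 7
13: 689 = 13·53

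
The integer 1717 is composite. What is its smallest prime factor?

1717 is odd.
Digit sum 16, not divisible by 3.
Ends in 7: not divisible by 5.
7: 1717 = 7·245 + 2
11: 1717 = 11·156 + 1
13: 1717 = 13·132 + 1
17: 1717 = 17·101

17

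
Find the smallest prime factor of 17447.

73

17447 is odd.
Digit sum 23, not divisible by 3.
Ends in 7: not divisible by 5.
7: 17447 = 7·2492 + 3
11: 17447 = 11·1586 + 1
13: 17447 = 13·1342 + 1
17: 17447 = 17·1026 + 5
19: 17447 = 19·918 + 5
23: 17447 = 23·758 + 13
29: 17447 = 29·601 + 18
31: 17447 = 31·562 + 25
37: 17447 = 37·471 + 20
41: 17447 = 41·425 + 22
43: 17447 = 43·405 + 32
47: 17447 = 47·371 + 10
53: 17447 = 53·329 + 10
59: 17447 = 59·295 + 42
61: 17447 = 61·286 + 1
67: 17447 = 67·260 + 27
71: 17447 = 71·245 + 52
73: 17447 = 73·239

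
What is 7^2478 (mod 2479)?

528

7^1 ≡ 7 (mod 2479)
7^2 ≡ 7^2 = 49 ≡ 49 (mod 2479)
7^4 ≡ 49^2 = 2401 ≡ 2401 (mod 2479)
7^8 ≡ 2401^2 = 5764801 ≡ 1126 (mod 2479)
7^16 ≡ 1126^2 = 1267876 ≡ 1107 (mod 2479)
7^32 ≡ 1107^2 = 1225449 ≡ 823 (mod 2479)
7^64 ≡ 823^2 = 677329 ≡ 562 (mod 2479)
7^128 ≡ 562^2 = 315844 ≡ 1011 (mod 2479)
7^256 ≡ 1011^2 = 1022121 ≡ 773 (mod 2479)
7^512 ≡ 773^2 = 597529 ≡ 90 (mod 2479)
7^1024 ≡ 90^2 = 8100 ≡ 663 (mod 2479)
7^2048 ≡ 663^2 = 439569 ≡ 786 (mod 2479)
2478 = 2048 + 256 + 128 + 32 + 8 + 4 + 2 in binary powers of 2.
So 7^2478 ≡ 786 · 773 · 1011 · 823 · 1126 · 2401 · 49 ≡ 528 (mod 2479).
Since 528 ≠ 1, base 7 is a Fermat witness: 2479 is composite.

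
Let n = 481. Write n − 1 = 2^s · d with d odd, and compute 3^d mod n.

196

481 − 1 = 480 = 2^5 · 15, so d = 15.
3^1 ≡ 3 (mod 481)
3^2 ≡ 3^2 = 9 ≡ 9 (mod 481)
3^4 ≡ 9^2 = 81 ≡ 81 (mod 481)
3^8 ≡ 81^2 = 6561 ≡ 308 (mod 481)
15 = 8 + 4 + 2 + 1 in binary powers of 2.
So 3^15 ≡ 308 · 81 · 9 · 3 ≡ 196 (mod 481).
Squaring chain: 196 → 417 → 248 → 417 → 248; never reaches −1, so base 3 is a Miller–Rabin witness that 481 is composite.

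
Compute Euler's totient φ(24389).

23548

Factor: 24389 = 29^3.
φ(24389) = 29^2·(29−1) = 23548.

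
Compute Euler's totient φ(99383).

Factor: 99383 = 23 · 29 · 149.
φ(99383) = (23−1) · (29−1) · (149−1) = 22 · 28 · 148 = 91168.

91168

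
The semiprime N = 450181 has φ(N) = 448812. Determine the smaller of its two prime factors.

φ(n) = (p−1)(q−1) = n − (p+q) + 1, so p + q = 450181 − 448812 + 1 = 1370.
p and q are the roots of t² − 1370t + 450181 = 0.
Discriminant: 1370² − 4·450181 = 1876900 − 1800724 = 76176; √76176 = 276.
q = (1370 − 276)/2 = 547, p = (1370 + 276)/2 = 823.
Check: 547 · 823 = 450181.

547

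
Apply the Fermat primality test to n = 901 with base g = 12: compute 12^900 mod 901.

47

12^1 ≡ 12 (mod 901)
12^2 ≡ 12^2 = 144 ≡ 144 (mod 901)
12^4 ≡ 144^2 = 20736 ≡ 13 (mod 901)
12^8 ≡ 13^2 = 169 ≡ 169 (mod 901)
12^16 ≡ 169^2 = 28561 ≡ 630 (mod 901)
12^32 ≡ 630^2 = 396900 ≡ 460 (mod 901)
12^64 ≡ 460^2 = 211600 ≡ 766 (mod 901)
12^128 ≡ 766^2 = 586756 ≡ 205 (mod 901)
12^256 ≡ 205^2 = 42025 ≡ 579 (mod 901)
12^512 ≡ 579^2 = 335241 ≡ 69 (mod 901)
900 = 512 + 256 + 128 + 4 in binary powers of 2.
So 12^900 ≡ 69 · 579 · 205 · 13 ≡ 47 (mod 901).
Since 47 ≠ 1, base 12 is a Fermat witness: 901 is composite.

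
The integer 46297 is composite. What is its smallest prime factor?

46297 is odd.
Digit sum 28, not divisible by 3.
Ends in 7: not divisible by 5.
7: 46297 = 7·6613 + 6
11: 46297 = 11·4208 + 9
13: 46297 = 13·3561 + 4
17: 46297 = 17·2723 + 6
19: 46297 = 19·2436 + 13
23: 46297 = 23·2012 + 21
29: 46297 = 29·1596 + 13
31: 46297 = 31·1493 + 14
37: 46297 = 37·1251 + 10
41: 46297 = 41·1129 + 8
43: 46297 = 43·1076 + 29
47: 46297 = 47·985 + 2
53: 46297 = 53·873 + 28
59: 46297 = 59·784 + 41
61: 46297 = 61·758 + 59
67: 46297 = 67·691

67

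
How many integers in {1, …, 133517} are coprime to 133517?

125280

Factor: 133517 = 31 · 59 · 73.
φ(133517) = (31−1) · (59−1) · (73−1) = 30 · 58 · 72 = 125280.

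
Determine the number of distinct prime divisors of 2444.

2444 = 2^2 · 611
611 = 13 · 47
2444 = 2^2 · 13 · 47, which has 3 distinct prime factors.

3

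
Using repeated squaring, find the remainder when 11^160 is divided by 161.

11^1 ≡ 11 (mod 161)
11^2 ≡ 11^2 = 121 ≡ 121 (mod 161)
11^4 ≡ 121^2 = 14641 ≡ 151 (mod 161)
11^8 ≡ 151^2 = 22801 ≡ 100 (mod 161)
11^16 ≡ 100^2 = 10000 ≡ 18 (mod 161)
11^32 ≡ 18^2 = 324 ≡ 2 (mod 161)
11^64 ≡ 2^2 = 4 ≡ 4 (mod 161)
11^128 ≡ 4^2 = 16 ≡ 16 (mod 161)
160 = 128 + 32 in binary powers of 2.
So 11^160 ≡ 16 · 2 ≡ 32 (mod 161).
Since 32 ≠ 1, base 11 is a Fermat witness: 161 is composite.

32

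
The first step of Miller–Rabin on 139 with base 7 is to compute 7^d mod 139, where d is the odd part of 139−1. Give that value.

139 − 1 = 138 = 2^1 · 69, so d = 69.
7^1 ≡ 7 (mod 139)
7^2 ≡ 7^2 = 49 ≡ 49 (mod 139)
7^4 ≡ 49^2 = 2401 ≡ 38 (mod 139)
7^8 ≡ 38^2 = 1444 ≡ 54 (mod 139)
7^16 ≡ 54^2 = 2916 ≡ 136 (mod 139)
7^32 ≡ 136^2 = 18496 ≡ 9 (mod 139)
7^64 ≡ 9^2 = 81 ≡ 81 (mod 139)
69 = 64 + 4 + 1 in binary powers of 2.
So 7^69 ≡ 81 · 38 · 7 ≡ 1 (mod 139).
Since 7^d ≡ 1 (mod 139), base 7 does not prove 139 composite.

1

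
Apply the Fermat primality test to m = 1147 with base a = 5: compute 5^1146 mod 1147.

249

5^1 ≡ 5 (mod 1147)
5^2 ≡ 5^2 = 25 ≡ 25 (mod 1147)
5^4 ≡ 25^2 = 625 ≡ 625 (mod 1147)
5^8 ≡ 625^2 = 390625 ≡ 645 (mod 1147)
5^16 ≡ 645^2 = 416025 ≡ 811 (mod 1147)
5^32 ≡ 811^2 = 657721 ≡ 490 (mod 1147)
5^64 ≡ 490^2 = 240100 ≡ 377 (mod 1147)
5^128 ≡ 377^2 = 142129 ≡ 1048 (mod 1147)
5^256 ≡ 1048^2 = 1098304 ≡ 625 (mod 1147)
5^512 ≡ 625^2 = 390625 ≡ 645 (mod 1147)
5^1024 ≡ 645^2 = 416025 ≡ 811 (mod 1147)
1146 = 1024 + 64 + 32 + 16 + 8 + 2 in binary powers of 2.
So 5^1146 ≡ 811 · 377 · 490 · 811 · 645 · 25 ≡ 249 (mod 1147).
Since 249 ≠ 1, base 5 is a Fermat witness: 1147 is composite.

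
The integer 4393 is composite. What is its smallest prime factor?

23

4393 is odd.
Digit sum 19, not divisible by 3.
Ends in 3: not divisible by 5.
7: 4393 = 7·627 + 4
11: 4393 = 11·399 + 4
13: 4393 = 13·337 + 12
17: 4393 = 17·258 + 7
19: 4393 = 19·231 + 4
23: 4393 = 23·191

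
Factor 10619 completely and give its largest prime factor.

41

10619 = 7 · 1517
1517 = 37 · 41
41 is prime.
So 10619 = 7 · 37 · 41; the largest prime factor is 41.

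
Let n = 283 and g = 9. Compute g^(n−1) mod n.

1

9^1 ≡ 9 (mod 283)
9^2 ≡ 9^2 = 81 ≡ 81 (mod 283)
9^4 ≡ 81^2 = 6561 ≡ 52 (mod 283)
9^8 ≡ 52^2 = 2704 ≡ 157 (mod 283)
9^16 ≡ 157^2 = 24649 ≡ 28 (mod 283)
9^32 ≡ 28^2 = 784 ≡ 218 (mod 283)
9^64 ≡ 218^2 = 47524 ≡ 263 (mod 283)
9^128 ≡ 263^2 = 69169 ≡ 117 (mod 283)
9^256 ≡ 117^2 = 13689 ≡ 105 (mod 283)
282 = 256 + 16 + 8 + 2 in binary powers of 2.
So 9^282 ≡ 105 · 28 · 157 · 81 ≡ 1 (mod 283).
Since the result is 1, base 9 gives no evidence that 283 is composite.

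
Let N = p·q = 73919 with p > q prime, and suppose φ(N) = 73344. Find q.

193

φ(n) = (p−1)(q−1) = n − (p+q) + 1, so p + q = 73919 − 73344 + 1 = 576.
p and q are the roots of t² − 576t + 73919 = 0.
Discriminant: 576² − 4·73919 = 331776 − 295676 = 36100; √36100 = 190.
q = (576 − 190)/2 = 193, p = (576 + 190)/2 = 383.
Check: 193 · 383 = 73919.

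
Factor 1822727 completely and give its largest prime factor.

97

1822727 = 19 · 95933
95933 = 23 · 4171
4171 = 43 · 97
97 is prime.
So 1822727 = 19 · 23 · 43 · 97; the largest prime factor is 97.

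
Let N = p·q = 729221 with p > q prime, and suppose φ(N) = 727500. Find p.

971

φ(n) = (p−1)(q−1) = n − (p+q) + 1, so p + q = 729221 − 727500 + 1 = 1722.
p and q are the roots of t² − 1722t + 729221 = 0.
Discriminant: 1722² − 4·729221 = 2965284 − 2916884 = 48400; √48400 = 220.
q = (1722 − 220)/2 = 751, p = (1722 + 220)/2 = 971.
Check: 751 · 971 = 729221.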